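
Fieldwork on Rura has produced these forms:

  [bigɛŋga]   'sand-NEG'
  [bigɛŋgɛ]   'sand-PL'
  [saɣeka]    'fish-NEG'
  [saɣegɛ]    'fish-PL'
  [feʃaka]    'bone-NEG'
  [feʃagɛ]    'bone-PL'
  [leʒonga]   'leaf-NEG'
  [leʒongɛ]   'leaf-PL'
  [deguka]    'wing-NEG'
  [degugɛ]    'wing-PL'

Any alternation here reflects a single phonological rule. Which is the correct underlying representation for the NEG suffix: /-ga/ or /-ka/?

/-ka/

The NEG suffix surfaces as [-ga] and [-ka], depending on the final segment of the stem.
The PL suffix, which begins with [g], is invariant after every stem; so [g] is not altered by any rule here.
The NEG suffix is therefore /-ka/ underlyingly, with post-nasal voicing: voiceless stops become voiced after a nasal.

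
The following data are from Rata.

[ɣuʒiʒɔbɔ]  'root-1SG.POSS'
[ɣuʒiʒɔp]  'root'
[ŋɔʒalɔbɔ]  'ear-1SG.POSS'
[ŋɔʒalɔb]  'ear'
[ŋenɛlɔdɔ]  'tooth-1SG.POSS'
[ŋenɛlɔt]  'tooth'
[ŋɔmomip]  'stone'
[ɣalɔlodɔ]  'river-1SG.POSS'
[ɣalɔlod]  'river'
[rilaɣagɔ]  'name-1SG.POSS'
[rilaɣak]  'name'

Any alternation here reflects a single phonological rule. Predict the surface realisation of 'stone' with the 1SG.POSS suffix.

[ŋɔmomibɔ]

The root 'root' surfaces as [ɣuʒiʒɔbɔ] and [ɣuʒiʒɔp], with a stem-final [b] ~ [p] alternation.
Compare 'ear', with invariant [b] in [ŋɔʒalɔbɔ] and [ŋɔʒalɔb]: an analysis with underlying /b/ and a rule producing [p] in isolation would wrongly predict alternation here too.
The underlying segment must be /p/; voiceless stops become voiced between vowels, yielding [b] there.
From [ŋɔmomip] the stem 'stone' is /ŋɔmomip/; between vowels this yields [ŋɔmomibɔ].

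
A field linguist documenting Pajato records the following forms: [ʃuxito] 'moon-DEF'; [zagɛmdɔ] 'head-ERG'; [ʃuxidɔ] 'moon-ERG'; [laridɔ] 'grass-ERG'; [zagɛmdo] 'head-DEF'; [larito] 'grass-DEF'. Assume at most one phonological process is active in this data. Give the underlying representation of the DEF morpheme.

The DEF suffix surfaces as [-do] and [-to], depending on the final segment of the stem.
By contrast the ERG suffix keeps its initial [d] throughout — that segment must be underlying.
So the underlying form is /-to/, and voiceless stops become voiced after a nasal.

/-to/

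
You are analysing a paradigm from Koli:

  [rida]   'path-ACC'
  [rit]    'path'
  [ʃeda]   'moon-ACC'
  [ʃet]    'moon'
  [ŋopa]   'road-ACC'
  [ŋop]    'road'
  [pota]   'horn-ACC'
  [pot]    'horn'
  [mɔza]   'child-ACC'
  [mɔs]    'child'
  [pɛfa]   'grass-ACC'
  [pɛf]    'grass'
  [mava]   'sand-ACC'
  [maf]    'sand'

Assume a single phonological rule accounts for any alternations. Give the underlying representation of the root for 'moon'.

The root 'moon' surfaces as [ʃeda] and [ʃet], with a stem-final [d] ~ [t] alternation.
Compare 'horn', with invariant [t] in [pota] and [pot]: an analysis with underlying /t/ and a rule producing [d] before the ACC suffix would wrongly predict alternation here too.
The alternation reflects word-final obstruent devoicing: voiced obstruents become voiceless word-finally. /d/ is underlying.

/ʃed/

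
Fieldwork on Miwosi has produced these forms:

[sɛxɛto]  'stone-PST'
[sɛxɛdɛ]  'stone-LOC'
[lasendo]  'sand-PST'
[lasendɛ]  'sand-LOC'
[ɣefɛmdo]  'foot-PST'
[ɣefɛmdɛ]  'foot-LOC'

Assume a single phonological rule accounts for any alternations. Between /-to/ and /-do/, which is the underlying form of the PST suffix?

/-to/

The PST suffix surfaces as [-do] and [-to], depending on the final segment of the stem.
By contrast the LOC suffix keeps its initial [d] throughout — that segment must be underlying.
The PST suffix is therefore /-to/ underlyingly, with post-nasal voicing: voiceless stops become voiced after a nasal.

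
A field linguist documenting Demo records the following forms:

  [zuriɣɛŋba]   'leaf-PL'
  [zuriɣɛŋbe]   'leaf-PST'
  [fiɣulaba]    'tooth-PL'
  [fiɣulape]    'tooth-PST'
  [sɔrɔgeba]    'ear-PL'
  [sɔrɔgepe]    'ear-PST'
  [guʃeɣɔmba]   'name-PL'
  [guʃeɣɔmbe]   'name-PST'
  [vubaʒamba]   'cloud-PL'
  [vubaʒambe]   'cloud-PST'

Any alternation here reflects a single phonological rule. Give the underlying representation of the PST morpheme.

The PST morpheme has two allomorphs, [-be] and [-pe].
By contrast the PL suffix keeps its initial [b] throughout — that segment must be underlying.
So the underlying form is /-pe/, and voiceless stops become voiced after a nasal.

/-pe/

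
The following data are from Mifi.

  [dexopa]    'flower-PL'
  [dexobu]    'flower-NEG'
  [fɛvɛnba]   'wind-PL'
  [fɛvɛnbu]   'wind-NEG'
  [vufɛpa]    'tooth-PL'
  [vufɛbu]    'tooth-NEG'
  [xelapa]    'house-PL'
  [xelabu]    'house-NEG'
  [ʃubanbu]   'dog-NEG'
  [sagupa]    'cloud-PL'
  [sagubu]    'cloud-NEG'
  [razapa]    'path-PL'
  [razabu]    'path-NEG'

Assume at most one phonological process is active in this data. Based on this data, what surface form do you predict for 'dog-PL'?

The PL suffix surfaces as [-ba] and [-pa], depending on the final segment of the stem.
The NEG suffix, which begins with [b], is invariant after every stem; so [b] is not altered by any rule here.
The PL suffix is therefore /-pa/ underlyingly, with post-nasal voicing: voiceless stops become voiced after a nasal.
After 'dog', which ends in a nasal, the suffix surfaces as [-ba], giving [ʃubanba].

[ʃubanba]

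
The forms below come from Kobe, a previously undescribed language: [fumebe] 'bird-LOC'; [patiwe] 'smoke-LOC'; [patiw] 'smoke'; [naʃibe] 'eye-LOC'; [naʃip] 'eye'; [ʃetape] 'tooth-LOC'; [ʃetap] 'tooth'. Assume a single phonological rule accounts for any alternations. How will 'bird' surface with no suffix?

[fumep]

The stem for 'eye' ends in [b] in [naʃibe] but [p] in [naʃip].
If /p/ were underlying and a rule turned it into [b] before the LOC suffix, 'tooth' would also alternate; but it has [p] in both [ʃetape] and [ʃetap].
The alternation reflects word-final obstruent devoicing: voiced obstruents become voiceless word-finally. /b/ is underlying.
The one attested form of 'bird', [fumebe], shows underlying /fumeb/. Applying the same rule word-finally gives [fumep].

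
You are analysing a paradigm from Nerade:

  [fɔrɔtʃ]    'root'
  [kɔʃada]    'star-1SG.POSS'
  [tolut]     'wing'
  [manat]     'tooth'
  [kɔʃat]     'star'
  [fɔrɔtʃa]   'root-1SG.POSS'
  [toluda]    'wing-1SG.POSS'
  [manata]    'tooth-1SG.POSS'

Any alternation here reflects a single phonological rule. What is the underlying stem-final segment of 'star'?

'star' shows [t] ~ [d] at the end of the stem ([kɔʃat] vs [kɔʃada]).
Compare 'tooth', with invariant [t] in [manat] and [manata]: an analysis with underlying /t/ and a rule producing [d] before the 1SG.POSS suffix would wrongly predict alternation here too.
So /d/ is underlying, and a rule of word-final obstruent devoicing — voiced obstruents become voiceless word-finally — gives [t].

/d/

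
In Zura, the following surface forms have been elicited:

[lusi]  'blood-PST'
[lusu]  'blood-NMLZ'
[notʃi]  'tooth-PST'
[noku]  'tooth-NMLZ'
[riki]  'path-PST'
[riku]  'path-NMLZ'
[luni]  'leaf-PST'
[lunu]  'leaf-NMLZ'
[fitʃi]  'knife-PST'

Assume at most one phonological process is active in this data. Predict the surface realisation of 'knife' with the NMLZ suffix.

The root 'tooth' surfaces as [notʃi] and [noku], with a stem-final [tʃ] ~ [k] alternation.
If /k/ were underlying and a rule turned it into [tʃ] before the PST suffix, 'path' would also alternate; but it has [k] in both [riki] and [riku].
Therefore /tʃ/ is basic and [k] is derived by depalatalization (palato-alveolar /tʃ/ becomes [k] when no front vowel follows).
The one attested form of 'knife', [fitʃi], shows underlying /fitʃ/. Applying the same rule when no front vowel follows gives [fiku].

[fiku]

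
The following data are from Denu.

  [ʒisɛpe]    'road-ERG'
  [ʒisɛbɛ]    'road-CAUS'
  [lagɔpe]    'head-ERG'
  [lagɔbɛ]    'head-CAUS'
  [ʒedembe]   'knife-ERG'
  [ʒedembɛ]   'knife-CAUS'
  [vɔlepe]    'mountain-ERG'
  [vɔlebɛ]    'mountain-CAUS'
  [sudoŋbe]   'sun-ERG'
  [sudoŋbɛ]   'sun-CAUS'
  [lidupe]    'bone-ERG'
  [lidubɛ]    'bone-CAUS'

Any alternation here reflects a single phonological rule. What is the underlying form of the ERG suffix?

/-pe/

The ERG suffix surfaces as [-be] and [-pe], depending on the final segment of the stem.
By contrast the CAUS suffix keeps its initial [b] throughout — that segment must be underlying.
The ERG suffix is therefore /-pe/ underlyingly, with post-nasal voicing: voiceless stops become voiced after a nasal.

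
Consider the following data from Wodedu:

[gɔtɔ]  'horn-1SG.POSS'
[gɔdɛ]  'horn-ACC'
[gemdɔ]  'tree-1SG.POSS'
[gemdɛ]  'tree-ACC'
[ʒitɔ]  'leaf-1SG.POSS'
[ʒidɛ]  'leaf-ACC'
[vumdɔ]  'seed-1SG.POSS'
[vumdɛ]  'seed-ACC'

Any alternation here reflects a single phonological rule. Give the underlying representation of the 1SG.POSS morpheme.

The 1SG.POSS morpheme has two allomorphs, [-dɔ] and [-tɔ].
The ACC suffix, which begins with [d], is invariant after every stem; so [d] is not altered by any rule here.
So the underlying form is /-tɔ/, and voiceless stops become voiced after a nasal.

/-tɔ/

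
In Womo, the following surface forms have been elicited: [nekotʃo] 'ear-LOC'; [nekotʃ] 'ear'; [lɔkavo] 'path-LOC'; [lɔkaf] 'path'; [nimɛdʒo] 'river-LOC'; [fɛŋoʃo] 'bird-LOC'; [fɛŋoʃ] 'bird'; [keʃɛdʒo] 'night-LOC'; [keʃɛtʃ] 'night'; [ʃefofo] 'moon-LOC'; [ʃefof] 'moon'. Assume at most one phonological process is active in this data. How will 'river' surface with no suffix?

'night' shows [dʒ] ~ [tʃ] at the end of the stem ([keʃɛdʒo] vs [keʃɛtʃ]).
The stem 'ear' ([nekotʃo], [nekotʃ]) shows [tʃ] unchanged in both environments, so [tʃ] cannot be basic with [dʒ] derived before the LOC suffix.
The underlying segment must be /dʒ/; voiced obstruents become voiceless word-finally, yielding [tʃ] there.
The one attested form of 'river', [nimɛdʒo], shows underlying /nimɛdʒ/. Applying the same rule word-finally gives [nimɛtʃ].

[nimɛtʃ]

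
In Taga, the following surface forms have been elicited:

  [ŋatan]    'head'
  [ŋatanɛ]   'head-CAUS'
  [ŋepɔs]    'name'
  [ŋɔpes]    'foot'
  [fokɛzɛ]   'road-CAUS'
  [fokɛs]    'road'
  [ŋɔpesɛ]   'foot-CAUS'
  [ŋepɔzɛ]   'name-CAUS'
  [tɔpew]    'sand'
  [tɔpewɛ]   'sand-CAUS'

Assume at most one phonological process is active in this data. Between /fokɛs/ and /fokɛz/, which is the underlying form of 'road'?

The stem for 'road' ends in [z] in [fokɛzɛ] but [s] in [fokɛs].
The stem 'foot' ([ŋɔpesɛ], [ŋɔpes]) shows [s] unchanged in both environments, so [s] cannot be basic with [z] derived before the CAUS suffix.
The alternation reflects word-final obstruent devoicing: voiced obstruents become voiceless word-finally. /z/ is underlying.

/fokɛz/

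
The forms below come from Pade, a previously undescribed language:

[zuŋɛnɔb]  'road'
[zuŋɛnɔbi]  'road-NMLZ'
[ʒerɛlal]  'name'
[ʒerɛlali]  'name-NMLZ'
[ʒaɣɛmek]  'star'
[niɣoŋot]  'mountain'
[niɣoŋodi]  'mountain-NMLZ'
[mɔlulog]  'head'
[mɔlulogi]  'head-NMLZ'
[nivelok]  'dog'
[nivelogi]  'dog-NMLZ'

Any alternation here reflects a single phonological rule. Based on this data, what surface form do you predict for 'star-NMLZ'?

[ʒaɣɛmegi]

The stem for 'dog' ends in [k] in [nivelok] but [g] in [nivelogi].
If /g/ were underlying and a rule turned it into [k] in isolation, 'head' would also alternate; but it has [g] in both [mɔlulog] and [mɔlulogi].
So /k/ is underlying, and a rule of intervocalic voicing — voiceless stops become voiced between vowels — gives [g].
From [ʒaɣɛmek] the stem 'star' is /ʒaɣɛmek/; between vowels this yields [ʒaɣɛmegi].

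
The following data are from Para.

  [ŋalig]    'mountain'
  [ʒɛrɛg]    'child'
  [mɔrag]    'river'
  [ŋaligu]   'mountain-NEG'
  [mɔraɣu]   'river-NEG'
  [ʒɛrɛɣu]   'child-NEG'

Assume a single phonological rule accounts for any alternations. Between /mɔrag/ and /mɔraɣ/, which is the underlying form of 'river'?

/mɔraɣ/

'river' shows [ɣ] ~ [g] at the end of the stem ([mɔraɣu] vs [mɔrag]).
The stem 'mountain' ([ŋaligu], [ŋalig]) shows [g] unchanged in both environments, so [g] cannot be basic with [ɣ] derived before the NEG suffix.
Therefore /ɣ/ is basic and [g] is derived by word-final hardening (voiced fricatives become stops word-finally).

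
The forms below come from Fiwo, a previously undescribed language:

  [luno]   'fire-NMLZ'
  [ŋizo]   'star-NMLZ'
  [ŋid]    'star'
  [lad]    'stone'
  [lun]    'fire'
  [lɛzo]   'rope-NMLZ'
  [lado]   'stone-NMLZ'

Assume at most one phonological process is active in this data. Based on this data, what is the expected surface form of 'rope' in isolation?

[lɛd]

'star' shows [z] ~ [d] at the end of the stem ([ŋizo] vs [ŋid]).
If /d/ were underlying and a rule turned it into [z] before the NMLZ suffix, 'stone' would also alternate; but it has [d] in both [lado] and [lad].
Therefore /z/ is basic and [d] is derived by word-final hardening (voiced fricatives become stops word-finally).
From [lɛzo] the stem 'rope' is /lɛz/; word-finally this yields [lɛd].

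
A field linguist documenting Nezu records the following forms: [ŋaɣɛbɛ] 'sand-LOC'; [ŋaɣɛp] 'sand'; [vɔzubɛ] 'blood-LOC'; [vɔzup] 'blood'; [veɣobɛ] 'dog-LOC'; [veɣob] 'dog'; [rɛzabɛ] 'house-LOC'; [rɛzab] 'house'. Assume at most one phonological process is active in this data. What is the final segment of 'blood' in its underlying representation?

The root 'blood' surfaces as [vɔzubɛ] and [vɔzup], with a stem-final [b] ~ [p] alternation.
If /b/ were underlying and a rule turned it into [p] in isolation, 'dog' would also alternate; but it has [b] in both [veɣobɛ] and [veɣob].
The underlying segment must be /p/; voiceless stops become voiced between vowels, yielding [b] there.

/p/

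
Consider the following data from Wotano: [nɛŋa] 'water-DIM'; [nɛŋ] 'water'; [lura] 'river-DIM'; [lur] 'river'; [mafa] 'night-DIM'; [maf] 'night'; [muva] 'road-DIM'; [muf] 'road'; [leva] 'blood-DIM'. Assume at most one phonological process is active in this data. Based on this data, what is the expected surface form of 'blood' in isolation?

[lef]

The root 'road' surfaces as [muva] and [muf], with a stem-final [v] ~ [f] alternation.
Compare 'night', with invariant [f] in [mafa] and [maf]: an analysis with underlying /f/ and a rule producing [v] before the DIM suffix would wrongly predict alternation here too.
So /v/ is underlying, and a rule of word-final obstruent devoicing — voiced obstruents become voiceless word-finally — gives [f].
From [leva] the stem 'blood' is /lev/; word-finally this yields [lef].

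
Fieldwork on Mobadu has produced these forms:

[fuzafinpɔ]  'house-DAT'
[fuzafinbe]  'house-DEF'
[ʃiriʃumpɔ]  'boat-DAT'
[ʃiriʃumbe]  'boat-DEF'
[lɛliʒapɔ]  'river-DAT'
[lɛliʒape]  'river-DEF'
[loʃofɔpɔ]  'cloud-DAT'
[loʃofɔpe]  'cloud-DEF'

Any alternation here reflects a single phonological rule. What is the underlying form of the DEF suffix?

/-be/

The DEF morpheme has two allomorphs, [-be] and [-pe].
By contrast the DAT suffix keeps its initial [p] throughout — that segment must be underlying.
The DEF suffix is therefore /-be/ underlyingly, with post-vocalic devoicing: voiced stops become voiceless after a vowel.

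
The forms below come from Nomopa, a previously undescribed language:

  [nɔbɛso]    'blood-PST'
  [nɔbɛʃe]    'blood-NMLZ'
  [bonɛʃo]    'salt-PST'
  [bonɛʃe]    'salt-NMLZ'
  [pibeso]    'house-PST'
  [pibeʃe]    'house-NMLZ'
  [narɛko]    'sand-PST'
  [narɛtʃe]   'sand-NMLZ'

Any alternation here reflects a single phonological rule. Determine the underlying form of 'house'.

/pibes/

'house' shows [s] ~ [ʃ] at the end of the stem ([pibeso] vs [pibeʃe]).
If /ʃ/ were underlying and a rule turned it into [s] before the PST suffix, 'salt' would also alternate; but it has [ʃ] in both [bonɛʃo] and [bonɛʃe].
Therefore /s/ is basic and [ʃ] is derived by palatalization before a front vowel (/k/ and /s/ become palato-alveolar [tʃ] and [ʃ] before a front vowel).
The underlying form of 'house' is therefore /pibes/.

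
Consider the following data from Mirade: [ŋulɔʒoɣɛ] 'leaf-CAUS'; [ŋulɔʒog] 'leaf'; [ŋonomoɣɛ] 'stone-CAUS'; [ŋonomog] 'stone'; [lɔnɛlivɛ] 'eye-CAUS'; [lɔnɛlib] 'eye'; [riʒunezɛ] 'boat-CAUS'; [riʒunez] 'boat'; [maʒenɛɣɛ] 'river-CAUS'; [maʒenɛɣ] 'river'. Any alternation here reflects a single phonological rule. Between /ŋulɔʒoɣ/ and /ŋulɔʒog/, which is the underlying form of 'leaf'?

/ŋulɔʒog/

In [ŋulɔʒoɣɛ] and [ŋulɔʒog] the final segment of 'leaf' alternates: [ɣ] ~ [g].
Compare 'river', with invariant [ɣ] in [maʒenɛɣɛ] and [maʒenɛɣ]: an analysis with underlying /ɣ/ and a rule producing [g] in isolation would wrongly predict alternation here too.
So /g/ is underlying, and a rule of intervocalic spirantization — voiced stops become fricatives between vowels — gives [ɣ].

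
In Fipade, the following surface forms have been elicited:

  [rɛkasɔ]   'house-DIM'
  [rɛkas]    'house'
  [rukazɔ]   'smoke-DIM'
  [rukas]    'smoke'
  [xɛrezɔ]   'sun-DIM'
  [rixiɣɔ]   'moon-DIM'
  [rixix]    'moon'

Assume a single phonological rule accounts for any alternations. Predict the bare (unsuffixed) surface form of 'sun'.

In [rukazɔ] and [rukas] the final segment of 'smoke' alternates: [z] ~ [s].
The stem 'house' ([rɛkasɔ], [rɛkas]) shows [s] unchanged in both environments, so [s] cannot be basic with [z] derived before the DIM suffix.
So /z/ is underlying, and a rule of word-final obstruent devoicing — voiced obstruents become voiceless word-finally — gives [s].
From [xɛrezɔ] the stem 'sun' is /xɛrez/; word-finally this yields [xɛres].

[xɛres]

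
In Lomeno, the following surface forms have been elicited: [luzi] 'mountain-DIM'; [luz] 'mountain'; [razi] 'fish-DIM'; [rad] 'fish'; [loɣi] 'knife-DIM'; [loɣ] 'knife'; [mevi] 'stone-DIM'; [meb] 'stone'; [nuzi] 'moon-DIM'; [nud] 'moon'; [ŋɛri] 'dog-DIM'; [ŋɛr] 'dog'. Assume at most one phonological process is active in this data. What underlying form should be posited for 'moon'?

'moon' shows [z] ~ [d] at the end of the stem ([nuzi] vs [nud]).
If /z/ were underlying and a rule turned it into [d] in isolation, 'mountain' would also alternate; but it has [z] in both [luzi] and [luz].
So /d/ is underlying, and a rule of intervocalic spirantization — voiced stops become fricatives between vowels — gives [z].

/nud/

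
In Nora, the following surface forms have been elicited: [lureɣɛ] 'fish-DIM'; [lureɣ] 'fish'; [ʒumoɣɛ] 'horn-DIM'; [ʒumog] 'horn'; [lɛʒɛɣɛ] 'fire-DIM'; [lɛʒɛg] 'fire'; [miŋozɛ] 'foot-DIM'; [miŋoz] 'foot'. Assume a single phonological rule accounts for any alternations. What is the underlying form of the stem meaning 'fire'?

/lɛʒɛg/

'fire' shows [ɣ] ~ [g] at the end of the stem ([lɛʒɛɣɛ] vs [lɛʒɛg]).
Compare 'fish', with invariant [ɣ] in [lureɣɛ] and [lureɣ]: an analysis with underlying /ɣ/ and a rule producing [g] in isolation would wrongly predict alternation here too.
The alternation reflects intervocalic spirantization: voiced stops become fricatives between vowels. /g/ is underlying.
The underlying form of 'fire' is therefore /lɛʒɛg/.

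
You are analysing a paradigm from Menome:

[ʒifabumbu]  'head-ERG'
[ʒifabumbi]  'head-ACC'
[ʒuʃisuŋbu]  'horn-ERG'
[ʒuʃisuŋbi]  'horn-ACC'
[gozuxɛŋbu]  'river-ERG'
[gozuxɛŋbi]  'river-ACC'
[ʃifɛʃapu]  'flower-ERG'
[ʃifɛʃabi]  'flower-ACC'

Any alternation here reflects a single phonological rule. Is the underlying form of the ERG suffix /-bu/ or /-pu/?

/-pu/

The ERG morpheme has two allomorphs, [-bu] and [-pu].
By contrast the ACC suffix keeps its initial [b] throughout — that segment must be underlying.
So the underlying form is /-pu/, and voiceless stops become voiced after a nasal.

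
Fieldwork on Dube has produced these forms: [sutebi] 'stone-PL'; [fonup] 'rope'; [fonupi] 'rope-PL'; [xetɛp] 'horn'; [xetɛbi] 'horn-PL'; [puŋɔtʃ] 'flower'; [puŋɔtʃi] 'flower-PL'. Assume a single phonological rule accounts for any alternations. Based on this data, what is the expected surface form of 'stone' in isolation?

[sutep]

In [xetɛp] and [xetɛbi] the final segment of 'horn' alternates: [p] ~ [b].
If /p/ were underlying and a rule turned it into [b] before the PL suffix, 'rope' would also alternate; but it has [p] in both [fonup] and [fonupi].
The underlying segment must be /b/; voiced obstruents become voiceless word-finally, yielding [p] there.
The one attested form of 'stone', [sutebi], shows underlying /suteb/. Applying the same rule word-finally gives [sutep].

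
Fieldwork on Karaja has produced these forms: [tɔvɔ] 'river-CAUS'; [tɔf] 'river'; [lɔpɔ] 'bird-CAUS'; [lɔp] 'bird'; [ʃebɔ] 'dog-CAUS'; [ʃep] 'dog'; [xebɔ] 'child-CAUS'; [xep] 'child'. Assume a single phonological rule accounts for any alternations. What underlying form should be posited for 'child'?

/xeb/

The root 'child' surfaces as [xebɔ] and [xep], with a stem-final [b] ~ [p] alternation.
The stem 'bird' ([lɔpɔ], [lɔp]) shows [p] unchanged in both environments, so [p] cannot be basic with [b] derived before the CAUS suffix.
The alternation reflects word-final obstruent devoicing: voiced obstruents become voiceless word-finally. /b/ is underlying.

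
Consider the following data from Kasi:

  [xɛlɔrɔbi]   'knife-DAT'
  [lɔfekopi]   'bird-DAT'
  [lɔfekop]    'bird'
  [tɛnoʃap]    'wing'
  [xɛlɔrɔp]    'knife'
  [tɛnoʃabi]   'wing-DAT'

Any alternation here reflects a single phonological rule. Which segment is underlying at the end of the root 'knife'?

/b/

The root 'knife' surfaces as [xɛlɔrɔbi] and [xɛlɔrɔp], with a stem-final [b] ~ [p] alternation.
But 'bird' keeps [p] in both environments ([lɔfekopi], [lɔfekop]), so there is no rule changing /p/ to [b] before the DAT suffix.
So /b/ is underlying, and a rule of word-final obstruent devoicing — voiced obstruents become voiceless word-finally — gives [p].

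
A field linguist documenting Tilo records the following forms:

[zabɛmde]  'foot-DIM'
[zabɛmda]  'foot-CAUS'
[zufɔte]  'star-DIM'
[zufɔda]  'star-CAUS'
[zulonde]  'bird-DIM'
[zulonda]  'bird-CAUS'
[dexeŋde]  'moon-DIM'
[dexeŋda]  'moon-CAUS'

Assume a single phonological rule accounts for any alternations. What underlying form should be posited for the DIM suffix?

The DIM morpheme has two allomorphs, [-de] and [-te].
The CAUS suffix, which begins with [d], is invariant after every stem; so [d] is not altered by any rule here.
The DIM suffix is therefore /-te/ underlyingly, with post-nasal voicing: voiceless stops become voiced after a nasal.

/-te/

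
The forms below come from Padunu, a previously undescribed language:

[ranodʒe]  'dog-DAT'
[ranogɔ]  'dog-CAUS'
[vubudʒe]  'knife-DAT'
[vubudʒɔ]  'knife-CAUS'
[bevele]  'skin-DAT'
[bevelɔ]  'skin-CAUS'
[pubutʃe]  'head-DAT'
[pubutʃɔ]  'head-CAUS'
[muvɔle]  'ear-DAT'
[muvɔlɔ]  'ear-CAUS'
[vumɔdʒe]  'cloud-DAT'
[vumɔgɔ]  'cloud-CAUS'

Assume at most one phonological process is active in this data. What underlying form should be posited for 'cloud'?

The root 'cloud' surfaces as [vumɔdʒe] and [vumɔgɔ], with a stem-final [dʒ] ~ [g] alternation.
Compare 'knife', with invariant [dʒ] in [vubudʒe] and [vubudʒɔ]: an analysis with underlying /dʒ/ and a rule producing [g] before the CAUS suffix would wrongly predict alternation here too.
The underlying segment must be /g/; /g/ becomes palato-alveolar [dʒ] before a front vowel, yielding [dʒ] there.
The underlying form of 'cloud' is therefore /vumɔg/.

/vumɔg/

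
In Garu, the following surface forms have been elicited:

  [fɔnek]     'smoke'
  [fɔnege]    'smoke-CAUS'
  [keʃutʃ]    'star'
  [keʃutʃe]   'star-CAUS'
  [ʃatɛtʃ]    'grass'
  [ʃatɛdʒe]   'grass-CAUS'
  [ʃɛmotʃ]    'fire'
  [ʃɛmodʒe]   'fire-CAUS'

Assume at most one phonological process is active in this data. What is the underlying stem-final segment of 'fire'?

/dʒ/

'fire' shows [tʃ] ~ [dʒ] at the end of the stem ([ʃɛmotʃ] vs [ʃɛmodʒe]).
If /tʃ/ were underlying and a rule turned it into [dʒ] before the CAUS suffix, 'star' would also alternate; but it has [tʃ] in both [keʃutʃ] and [keʃutʃe].
The underlying segment must be /dʒ/; voiced obstruents become voiceless word-finally, yielding [tʃ] there.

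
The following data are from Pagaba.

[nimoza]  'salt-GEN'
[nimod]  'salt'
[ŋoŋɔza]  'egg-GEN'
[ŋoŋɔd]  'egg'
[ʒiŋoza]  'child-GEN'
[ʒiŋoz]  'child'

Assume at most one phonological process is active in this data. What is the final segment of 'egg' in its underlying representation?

In [ŋoŋɔza] and [ŋoŋɔd] the final segment of 'egg' alternates: [z] ~ [d].
But 'child' keeps [z] in both environments ([ʒiŋoza], [ʒiŋoz]), so there is no rule changing /z/ to [d] in isolation.
So /d/ is underlying, and a rule of intervocalic spirantization — voiced stops become fricatives between vowels — gives [z].

/d/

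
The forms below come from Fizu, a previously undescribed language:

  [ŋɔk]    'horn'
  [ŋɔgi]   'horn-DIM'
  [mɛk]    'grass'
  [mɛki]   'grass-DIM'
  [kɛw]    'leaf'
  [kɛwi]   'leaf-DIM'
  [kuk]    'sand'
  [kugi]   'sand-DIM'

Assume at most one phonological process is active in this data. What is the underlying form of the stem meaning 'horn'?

/ŋɔg/

In [ŋɔk] and [ŋɔgi] the final segment of 'horn' alternates: [k] ~ [g].
But 'grass' keeps [k] in both environments ([mɛk], [mɛki]), so there is no rule changing /k/ to [g] before the DIM suffix.
The underlying segment must be /g/; voiced obstruents become voiceless word-finally, yielding [k] there.
Hence 'horn' is /ŋɔg/ underlyingly.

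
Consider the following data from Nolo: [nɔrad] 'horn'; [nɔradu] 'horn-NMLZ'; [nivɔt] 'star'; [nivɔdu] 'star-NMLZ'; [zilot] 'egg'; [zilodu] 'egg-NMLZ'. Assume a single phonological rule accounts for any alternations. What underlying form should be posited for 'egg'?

The root 'egg' surfaces as [zilot] and [zilodu], with a stem-final [t] ~ [d] alternation.
If /d/ were underlying and a rule turned it into [t] in isolation, 'horn' would also alternate; but it has [d] in both [nɔrad] and [nɔradu].
The underlying segment must be /t/; voiceless stops become voiced between vowels, yielding [d] there.

/zilot/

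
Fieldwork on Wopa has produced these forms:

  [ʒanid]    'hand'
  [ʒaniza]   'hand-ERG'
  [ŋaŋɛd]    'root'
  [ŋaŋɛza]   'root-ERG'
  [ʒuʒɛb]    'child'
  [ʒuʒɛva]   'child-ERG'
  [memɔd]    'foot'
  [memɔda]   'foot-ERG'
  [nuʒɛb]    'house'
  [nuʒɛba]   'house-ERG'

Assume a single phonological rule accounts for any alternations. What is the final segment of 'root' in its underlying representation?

/z/

The stem for 'root' ends in [d] in [ŋaŋɛd] but [z] in [ŋaŋɛza].
If /d/ were underlying and a rule turned it into [z] before the ERG suffix, 'foot' would also alternate; but it has [d] in both [memɔd] and [memɔda].
The underlying segment must be /z/; voiced fricatives become stops word-finally, yielding [d] there.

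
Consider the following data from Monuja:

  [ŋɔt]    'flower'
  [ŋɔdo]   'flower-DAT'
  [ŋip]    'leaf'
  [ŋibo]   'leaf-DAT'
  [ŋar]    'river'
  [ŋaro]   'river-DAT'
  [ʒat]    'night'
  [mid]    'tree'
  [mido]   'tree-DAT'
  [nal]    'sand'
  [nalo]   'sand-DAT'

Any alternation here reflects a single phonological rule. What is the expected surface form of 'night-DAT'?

The stem for 'flower' ends in [t] in [ŋɔt] but [d] in [ŋɔdo].
The stem 'tree' ([mid], [mido]) shows [d] unchanged in both environments, so [d] cannot be basic with [t] derived in isolation.
Therefore /t/ is basic and [d] is derived by intervocalic voicing (voiceless stops become voiced between vowels).
The one attested form of 'night', [ʒat], shows underlying /ʒat/. Applying the same rule between vowels gives [ʒado].

[ʒado]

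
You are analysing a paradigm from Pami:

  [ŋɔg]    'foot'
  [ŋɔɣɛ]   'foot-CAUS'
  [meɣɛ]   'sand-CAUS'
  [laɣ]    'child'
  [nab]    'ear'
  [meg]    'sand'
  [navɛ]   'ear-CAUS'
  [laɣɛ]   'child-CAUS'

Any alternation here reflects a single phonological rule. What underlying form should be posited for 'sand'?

The root 'sand' surfaces as [meg] and [meɣɛ], with a stem-final [g] ~ [ɣ] alternation.
The stem 'child' ([laɣ], [laɣɛ]) shows [ɣ] unchanged in both environments, so [ɣ] cannot be basic with [g] derived in isolation.
Therefore /g/ is basic and [ɣ] is derived by intervocalic spirantization (voiced stops become fricatives between vowels).

/meg/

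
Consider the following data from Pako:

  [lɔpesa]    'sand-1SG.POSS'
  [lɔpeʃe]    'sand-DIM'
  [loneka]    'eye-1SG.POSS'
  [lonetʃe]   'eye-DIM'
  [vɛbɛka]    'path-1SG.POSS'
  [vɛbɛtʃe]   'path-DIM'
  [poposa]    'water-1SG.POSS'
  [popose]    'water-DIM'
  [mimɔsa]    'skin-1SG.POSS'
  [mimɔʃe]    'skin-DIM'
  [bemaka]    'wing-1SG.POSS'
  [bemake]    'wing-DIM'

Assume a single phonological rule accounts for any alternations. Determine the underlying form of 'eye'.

In [loneka] and [lonetʃe] the final segment of 'eye' alternates: [k] ~ [tʃ].
If /k/ were underlying and a rule turned it into [tʃ] before the DIM suffix, 'wing' would also alternate; but it has [k] in both [bemaka] and [bemake].
The underlying segment must be /tʃ/; palato-alveolar /tʃ/ and /ʃ/ become [k] and [s] when no front vowel follows, yielding [k] there.

/lonetʃ/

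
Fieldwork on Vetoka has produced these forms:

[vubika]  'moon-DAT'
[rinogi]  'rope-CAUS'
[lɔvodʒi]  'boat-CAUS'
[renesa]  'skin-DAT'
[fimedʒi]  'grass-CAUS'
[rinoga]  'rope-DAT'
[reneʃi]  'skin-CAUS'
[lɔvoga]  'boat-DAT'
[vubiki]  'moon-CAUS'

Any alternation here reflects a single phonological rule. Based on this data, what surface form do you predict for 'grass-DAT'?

[fimega]

The stem for 'boat' ends in [g] in [lɔvoga] but [dʒ] in [lɔvodʒi].
The stem 'rope' ([rinoga], [rinogi]) shows [g] unchanged in both environments, so [g] cannot be basic with [dʒ] derived before the CAUS suffix.
The underlying segment must be /dʒ/; palato-alveolar /dʒ/ and /ʃ/ become [g] and [s] when no front vowel follows, yielding [g] there.
From [fimedʒi] the stem 'grass' is /fimedʒ/; when no front vowel follows this yields [fimega].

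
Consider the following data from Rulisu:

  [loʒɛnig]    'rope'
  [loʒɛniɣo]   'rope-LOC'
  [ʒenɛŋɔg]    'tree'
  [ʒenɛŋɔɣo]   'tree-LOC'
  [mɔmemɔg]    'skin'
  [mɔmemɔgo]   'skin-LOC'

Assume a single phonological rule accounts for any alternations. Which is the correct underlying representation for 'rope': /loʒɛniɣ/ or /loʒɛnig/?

The root 'rope' surfaces as [loʒɛnig] and [loʒɛniɣo], with a stem-final [g] ~ [ɣ] alternation.
The stem 'skin' ([mɔmemɔg], [mɔmemɔgo]) shows [g] unchanged in both environments, so [g] cannot be basic with [ɣ] derived before the LOC suffix.
So /ɣ/ is underlying, and a rule of word-final hardening — voiced fricatives become stops word-finally — gives [g].

/loʒɛniɣ/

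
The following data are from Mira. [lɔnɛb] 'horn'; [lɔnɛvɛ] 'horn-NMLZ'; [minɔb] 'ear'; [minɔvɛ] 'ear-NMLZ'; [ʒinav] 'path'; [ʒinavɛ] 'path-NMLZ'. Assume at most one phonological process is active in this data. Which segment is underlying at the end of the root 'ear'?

'ear' shows [b] ~ [v] at the end of the stem ([minɔb] vs [minɔvɛ]).
The stem 'path' ([ʒinav], [ʒinavɛ]) shows [v] unchanged in both environments, so [v] cannot be basic with [b] derived in isolation.
So /b/ is underlying, and a rule of intervocalic spirantization — voiced stops become fricatives between vowels — gives [v].

/b/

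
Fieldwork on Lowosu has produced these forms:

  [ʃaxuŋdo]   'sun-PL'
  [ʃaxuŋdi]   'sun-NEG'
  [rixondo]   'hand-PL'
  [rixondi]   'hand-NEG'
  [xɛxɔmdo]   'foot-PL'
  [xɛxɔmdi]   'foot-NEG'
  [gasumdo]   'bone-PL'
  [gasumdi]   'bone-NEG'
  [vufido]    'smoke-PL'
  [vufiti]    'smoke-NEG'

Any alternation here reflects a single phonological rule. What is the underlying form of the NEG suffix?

/-ti/

The NEG morpheme has two allomorphs, [-di] and [-ti].
The PL suffix, which begins with [d], is invariant after every stem; so [d] is not altered by any rule here.
The NEG suffix is therefore /-ti/ underlyingly, with post-nasal voicing: voiceless stops become voiced after a nasal.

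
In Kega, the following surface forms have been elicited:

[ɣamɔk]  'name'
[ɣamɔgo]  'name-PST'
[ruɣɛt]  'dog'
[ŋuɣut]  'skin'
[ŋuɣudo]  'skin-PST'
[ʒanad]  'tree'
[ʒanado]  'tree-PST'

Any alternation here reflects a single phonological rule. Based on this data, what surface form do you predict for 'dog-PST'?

The stem for 'skin' ends in [t] in [ŋuɣut] but [d] in [ŋuɣudo].
The stem 'tree' ([ʒanad], [ʒanado]) shows [d] unchanged in both environments, so [d] cannot be basic with [t] derived in isolation.
Therefore /t/ is basic and [d] is derived by intervocalic voicing (voiceless stops become voiced between vowels).
The one attested form of 'dog', [ruɣɛt], shows underlying /ruɣɛt/. Applying the same rule between vowels gives [ruɣɛdo].

[ruɣɛdo]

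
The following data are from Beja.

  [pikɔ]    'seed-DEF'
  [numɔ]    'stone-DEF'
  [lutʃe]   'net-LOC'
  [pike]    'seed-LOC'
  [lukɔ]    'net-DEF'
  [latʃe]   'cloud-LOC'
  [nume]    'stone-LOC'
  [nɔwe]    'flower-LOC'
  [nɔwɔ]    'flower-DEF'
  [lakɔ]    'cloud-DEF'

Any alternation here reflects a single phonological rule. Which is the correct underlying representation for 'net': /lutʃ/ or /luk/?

The root 'net' surfaces as [lutʃe] and [lukɔ], with a stem-final [tʃ] ~ [k] alternation.
But 'seed' keeps [k] in both environments ([pike], [pikɔ]), so there is no rule changing /k/ to [tʃ] before the LOC suffix.
The alternation reflects depalatalization: palato-alveolar /tʃ/ becomes [k] when no front vowel follows. /tʃ/ is underlying.

/lutʃ/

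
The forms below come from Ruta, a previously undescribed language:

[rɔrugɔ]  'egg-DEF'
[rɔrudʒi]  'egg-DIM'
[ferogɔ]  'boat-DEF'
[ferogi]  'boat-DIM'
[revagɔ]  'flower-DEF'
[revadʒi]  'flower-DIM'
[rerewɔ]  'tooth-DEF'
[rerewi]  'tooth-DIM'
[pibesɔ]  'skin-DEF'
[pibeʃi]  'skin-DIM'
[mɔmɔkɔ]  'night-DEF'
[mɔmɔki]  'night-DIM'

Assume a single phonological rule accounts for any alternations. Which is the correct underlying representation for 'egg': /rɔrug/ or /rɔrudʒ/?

'egg' shows [g] ~ [dʒ] at the end of the stem ([rɔrugɔ] vs [rɔrudʒi]).
But 'boat' keeps [g] in both environments ([ferogɔ], [ferogi]), so there is no rule changing /g/ to [dʒ] before the DIM suffix.
The alternation reflects depalatalization: palato-alveolar /dʒ/ and /ʃ/ become [g] and [s] when no front vowel follows. /dʒ/ is underlying.

/rɔrudʒ/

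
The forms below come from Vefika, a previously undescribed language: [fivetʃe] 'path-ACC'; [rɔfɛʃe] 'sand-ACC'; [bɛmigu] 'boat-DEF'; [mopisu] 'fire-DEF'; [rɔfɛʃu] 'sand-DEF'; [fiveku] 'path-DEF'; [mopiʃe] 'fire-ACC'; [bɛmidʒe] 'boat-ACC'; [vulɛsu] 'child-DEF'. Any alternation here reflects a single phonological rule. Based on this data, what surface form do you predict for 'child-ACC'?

'fire' shows [ʃ] ~ [s] at the end of the stem ([mopiʃe] vs [mopisu]).
If /ʃ/ were underlying and a rule turned it into [s] before the DEF suffix, 'sand' would also alternate; but it has [ʃ] in both [rɔfɛʃe] and [rɔfɛʃu].
So /s/ is underlying, and a rule of palatalization before a front vowel — /k/, /g/ and /s/ become palato-alveolar [tʃ], [dʒ] and [ʃ] before a front vowel — gives [ʃ].
The one attested form of 'child', [vulɛsu], shows underlying /vulɛs/. Applying the same rule before a front vowel gives [vulɛʃe].

[vulɛʃe]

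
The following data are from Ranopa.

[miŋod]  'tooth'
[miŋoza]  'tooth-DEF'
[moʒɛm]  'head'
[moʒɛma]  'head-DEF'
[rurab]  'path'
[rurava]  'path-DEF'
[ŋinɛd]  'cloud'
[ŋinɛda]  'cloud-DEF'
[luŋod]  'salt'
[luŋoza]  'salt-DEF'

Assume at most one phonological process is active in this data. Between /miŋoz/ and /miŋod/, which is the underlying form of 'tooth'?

'tooth' shows [d] ~ [z] at the end of the stem ([miŋod] vs [miŋoza]).
Compare 'cloud', with invariant [d] in [ŋinɛd] and [ŋinɛda]: an analysis with underlying /d/ and a rule producing [z] before the DEF suffix would wrongly predict alternation here too.
So /z/ is underlying, and a rule of word-final hardening — voiced fricatives become stops word-finally — gives [d].

/miŋoz/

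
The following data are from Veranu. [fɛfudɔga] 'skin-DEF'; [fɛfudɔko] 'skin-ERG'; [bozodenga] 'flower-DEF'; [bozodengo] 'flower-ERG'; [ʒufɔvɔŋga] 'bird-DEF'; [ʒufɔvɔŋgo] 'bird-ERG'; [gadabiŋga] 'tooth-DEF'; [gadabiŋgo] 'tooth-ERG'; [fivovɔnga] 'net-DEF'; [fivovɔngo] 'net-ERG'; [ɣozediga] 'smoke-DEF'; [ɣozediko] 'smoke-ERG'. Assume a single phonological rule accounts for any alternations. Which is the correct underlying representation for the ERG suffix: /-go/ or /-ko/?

/-ko/

The ERG suffix surfaces as [-go] and [-ko], depending on the final segment of the stem.
The DEF suffix, which begins with [g], is invariant after every stem; so [g] is not altered by any rule here.
The ERG suffix is therefore /-ko/ underlyingly, with post-nasal voicing: voiceless stops become voiced after a nasal.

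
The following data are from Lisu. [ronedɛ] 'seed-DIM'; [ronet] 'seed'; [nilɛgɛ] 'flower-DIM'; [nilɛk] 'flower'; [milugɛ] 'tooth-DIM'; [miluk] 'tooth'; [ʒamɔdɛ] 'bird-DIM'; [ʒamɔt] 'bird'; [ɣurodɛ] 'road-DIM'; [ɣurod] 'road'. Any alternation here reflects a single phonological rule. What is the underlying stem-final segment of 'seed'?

'seed' shows [d] ~ [t] at the end of the stem ([ronedɛ] vs [ronet]).
The stem 'road' ([ɣurodɛ], [ɣurod]) shows [d] unchanged in both environments, so [d] cannot be basic with [t] derived in isolation.
Therefore /t/ is basic and [d] is derived by intervocalic voicing (voiceless stops become voiced between vowels).

/t/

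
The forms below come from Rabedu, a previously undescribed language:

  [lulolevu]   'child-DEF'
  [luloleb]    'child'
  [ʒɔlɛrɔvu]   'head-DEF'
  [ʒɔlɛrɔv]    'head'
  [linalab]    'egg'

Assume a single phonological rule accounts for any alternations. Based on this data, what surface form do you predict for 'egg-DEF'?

'child' shows [v] ~ [b] at the end of the stem ([lulolevu] vs [luloleb]).
If /v/ were underlying and a rule turned it into [b] in isolation, 'head' would also alternate; but it has [v] in both [ʒɔlɛrɔvu] and [ʒɔlɛrɔv].
The alternation reflects intervocalic spirantization: voiced stops become fricatives between vowels. /b/ is underlying.
From [linalab] the stem 'egg' is /linalab/; between vowels this yields [linalavu].

[linalavu]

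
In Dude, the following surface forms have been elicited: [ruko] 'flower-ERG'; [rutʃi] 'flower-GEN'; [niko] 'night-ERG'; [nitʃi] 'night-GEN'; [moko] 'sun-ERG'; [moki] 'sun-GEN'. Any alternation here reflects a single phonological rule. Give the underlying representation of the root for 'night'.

In [niko] and [nitʃi] the final segment of 'night' alternates: [k] ~ [tʃ].
Compare 'sun', with invariant [k] in [moko] and [moki]: an analysis with underlying /k/ and a rule producing [tʃ] before the GEN suffix would wrongly predict alternation here too.
So /tʃ/ is underlying, and a rule of depalatalization — palato-alveolar /tʃ/ becomes [k] when no front vowel follows — gives [k].

/nitʃ/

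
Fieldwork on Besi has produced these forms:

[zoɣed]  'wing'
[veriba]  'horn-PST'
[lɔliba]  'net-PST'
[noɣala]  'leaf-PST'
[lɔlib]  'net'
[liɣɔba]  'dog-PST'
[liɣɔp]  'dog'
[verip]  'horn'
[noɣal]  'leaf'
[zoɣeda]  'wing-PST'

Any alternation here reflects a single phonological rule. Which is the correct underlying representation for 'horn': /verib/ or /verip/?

'horn' shows [b] ~ [p] at the end of the stem ([veriba] vs [verip]).
But 'net' keeps [b] in both environments ([lɔliba], [lɔlib]), so there is no rule changing /b/ to [p] in isolation.
The underlying segment must be /p/; voiceless stops become voiced between vowels, yielding [b] there.

/verip/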